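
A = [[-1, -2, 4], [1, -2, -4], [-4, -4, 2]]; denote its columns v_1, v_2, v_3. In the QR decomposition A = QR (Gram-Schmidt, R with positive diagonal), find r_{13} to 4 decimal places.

r_{13} = -3.7712

v_1 = (-1, 1, -4); ‖v_1‖ = 4.2426, so q_1 = (-0.2357, 0.2357, -0.9428).
r_{13} = q_1·v_3 = -3.7712.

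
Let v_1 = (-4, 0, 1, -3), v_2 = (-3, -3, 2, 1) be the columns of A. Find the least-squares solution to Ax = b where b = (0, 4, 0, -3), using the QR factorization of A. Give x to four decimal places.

x = (0.7799, -1.0252)

v_1 = (-4, 0, 1, -3); ‖v_1‖ = 5.0990, so e_1 = (-0.7845, 0.0000, 0.1961, -0.5883).
e_1·v_2 = (-0.7845)·(-3) + 0.0000·(-3) + 0.1961·2 + (-0.5883)·1 = 2.1573.
u_2 = v_2 − 2.1573·e_1 = (-1.3077, -3.0000, 1.5769, 2.2692).
‖u_2‖ = 4.2832, so e_2 = (-0.3053, -0.7004, 0.3682, 0.5298).
Qᵀb = (1.7650, -4.3910).
Back-substitute: x_2 = -4.3910/4.2832 = -1.0252.
x_1 = (1.7650 − 2.1573·(-1.0252))/5.0990 = 0.7799.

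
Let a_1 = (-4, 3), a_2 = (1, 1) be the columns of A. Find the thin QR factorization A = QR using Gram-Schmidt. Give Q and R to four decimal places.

Q = [[-0.8000, 0.6000], [0.6000, 0.8000]], R = [[5.0000, -0.2000], [0.0000, 1.4000]]

a_1 = (-4, 3); ‖a_1‖ = 5.0000, so q_1 = (-0.8000, 0.6000).
q_1·a_2 = (-0.8000)·1 + 0.6000·1 = -0.2000.
u_2 = a_2 + 0.2000·q_1 = (0.8400, 1.1200).
‖u_2‖ = 1.4000, so q_2 = (0.6000, 0.8000).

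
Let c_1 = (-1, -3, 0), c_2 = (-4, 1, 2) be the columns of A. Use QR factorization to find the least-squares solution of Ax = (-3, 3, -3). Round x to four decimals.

c_1 = (-1, -3, 0); ‖c_1‖ = 3.1623, so e_1 = (-0.3162, -0.9487, 0.0000).
e_1·c_2 = (-0.3162)·(-4) + (-0.9487)·1 + 0.0000·2 = 0.3162.
u_2 = c_2 − 0.3162·e_1 = (-3.9000, 1.3000, 2.0000).
‖u_2‖ = 4.5717, so e_2 = (-0.8531, 0.2844, 0.4375).
Qᵀb = (-1.8974, 2.0999).
Back-substitute: x_2 = 2.0999/4.5717 = 0.4593.
x_1 = (-1.8974 − 0.3162·0.4593)/3.1623 = -0.6459.

x = (-0.6459, 0.4593)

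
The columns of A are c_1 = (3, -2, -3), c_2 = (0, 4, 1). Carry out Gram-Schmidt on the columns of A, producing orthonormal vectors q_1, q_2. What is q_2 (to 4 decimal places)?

q_2 = (0.4423, 0.8847, -0.1474)

q_1 = c_1/‖c_1‖ = (3, -2, -3)/4.6904 = (0.6396, -0.4264, -0.6396).
r_{12} = q_1·c_2 = -2.3452.
u_2 = c_2 + 2.3452·q_1 = (1.5000, 3.0000, -0.5000).
‖u_2‖ = 3.3912, so q_2 = (0.4423, 0.8847, -0.1474).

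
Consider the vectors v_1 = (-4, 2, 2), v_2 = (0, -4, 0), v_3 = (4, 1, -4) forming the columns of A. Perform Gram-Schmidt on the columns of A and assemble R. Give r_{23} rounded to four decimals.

r_{23} = -3.1038

q_1 = v_1/‖v_1‖ = (-4, 2, 2)/4.8990 = (-0.8165, 0.4082, 0.4082).
r_{12} = q_1·v_2 = -1.6330.
u_2 = v_2 + 1.6330·q_1 = (-1.3333, -3.3333, 0.6667).
‖u_2‖ = 3.6515, so q_2 = (-0.3651, -0.9129, 0.1826).
r_{23} = q_2·v_3 = -3.1038.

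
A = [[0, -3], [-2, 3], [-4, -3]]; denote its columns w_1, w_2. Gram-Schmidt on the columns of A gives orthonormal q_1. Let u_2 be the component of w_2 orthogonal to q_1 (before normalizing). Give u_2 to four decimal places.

u_2 = (-3.0000, 3.6000, -1.8000)

q_1 = w_1/‖w_1‖ = (0, -2, -4)/4.4721 = (0.0000, -0.4472, -0.8944).
r_{12} = q_1·w_2 = 1.3416.
u_2 = w_2 − 1.3416·q_1 = (-3.0000, 3.6000, -1.8000).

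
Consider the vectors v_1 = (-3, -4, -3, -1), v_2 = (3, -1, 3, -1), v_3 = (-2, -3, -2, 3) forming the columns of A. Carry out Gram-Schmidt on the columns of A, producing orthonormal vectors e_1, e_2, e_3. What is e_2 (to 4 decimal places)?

e_1 = v_1/‖v_1‖ = (-3, -4, -3, -1)/5.9161 = (-0.5071, -0.6761, -0.5071, -0.1690).
r_{12} = e_1·v_2 = -2.1974.
u_2 = v_2 + 2.1974·e_1 = (1.8857, -2.4857, 1.8857, -1.3714).
‖u_2‖ = 3.8951, so e_2 = (0.4841, -0.6382, 0.4841, -0.3521).

e_2 = (0.4841, -0.6382, 0.4841, -0.3521)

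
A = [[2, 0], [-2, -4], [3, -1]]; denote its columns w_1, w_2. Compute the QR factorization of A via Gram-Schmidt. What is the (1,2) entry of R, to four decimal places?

r_{12} = 1.2127

w_1 = (2, -2, 3); ‖w_1‖ = 4.1231, so q_1 = (0.4851, -0.4851, 0.7276).
r_{12} = q_1·w_2 = 1.2127.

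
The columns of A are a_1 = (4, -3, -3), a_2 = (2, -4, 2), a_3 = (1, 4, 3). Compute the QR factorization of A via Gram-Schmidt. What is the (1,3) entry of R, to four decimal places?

e_1 = a_1/‖a_1‖ = (4, -3, -3)/5.8310 = (0.6860, -0.5145, -0.5145).
r_{13} = e_1·a_3 = -2.9155.

r_{13} = -2.9155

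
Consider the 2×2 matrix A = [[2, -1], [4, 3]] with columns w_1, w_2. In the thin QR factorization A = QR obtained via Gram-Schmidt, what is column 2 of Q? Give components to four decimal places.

q_2 = (-0.8944, 0.4472)

q_1 = w_1/‖w_1‖ = (2, 4)/4.4721 = (0.4472, 0.8944).
r_{12} = q_1·w_2 = 2.2361.
u_2 = w_2 − 2.2361·q_1 = (-2.0000, 1.0000).
‖u_2‖ = 2.2361, so q_2 = (-0.8944, 0.4472).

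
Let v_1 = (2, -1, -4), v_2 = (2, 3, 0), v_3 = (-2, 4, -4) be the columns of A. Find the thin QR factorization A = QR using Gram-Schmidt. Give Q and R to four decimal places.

Q = [[0.4364, 0.5293, -0.7276], [-0.2182, 0.8468, 0.4851], [-0.8729, 0.0529, -0.4851]], R = [[4.5826, 0.2182, 1.7457], [0.0000, 3.5989, 2.1170], [0.0000, 0.0000, 5.3358]]

v_1 = (2, -1, -4); ‖v_1‖ = 4.5826, so q_1 = (0.4364, -0.2182, -0.8729).
q_1·v_2 = 0.4364·2 + (-0.2182)·3 + (-0.8729)·0 = 0.2182.
u_2 = v_2 − 0.2182·q_1 = (1.9048, 3.0476, 0.1905).
‖u_2‖ = 3.5989, so q_2 = (0.5293, 0.8468, 0.0529).
q_1·v_3 = 0.4364·(-2) + (-0.2182)·4 + (-0.8729)·(-4) = 1.7457; q_2·v_3 = 0.5293·(-2) + 0.8468·4 + 0.0529·(-4) = 2.1170.
u_3 = v_3 − 1.7457·q_1 − 2.1170·q_2 = (-3.8824, 2.5882, -2.5882).
‖u_3‖ = 5.3358, so q_3 = (-0.7276, 0.4851, -0.4851).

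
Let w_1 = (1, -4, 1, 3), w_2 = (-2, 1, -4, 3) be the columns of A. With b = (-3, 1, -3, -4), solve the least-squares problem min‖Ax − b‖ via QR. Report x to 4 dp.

x = (-0.8072, 0.2064)

q_1 = w_1/‖w_1‖ = (1, -4, 1, 3)/5.1962 = (0.1925, -0.7698, 0.1925, 0.5774).
r_{12} = q_1·w_2 = -0.1925.
u_2 = w_2 + 0.1925·q_1 = (-1.9630, 0.8519, -3.9630, 3.1111).
‖u_2‖ = 5.4738, so q_2 = (-0.3586, 0.1556, -0.7240, 0.5684).
Qᵀb = (-4.2339, 1.1300).
Back-substitute: x_2 = 1.1300/5.4738 = 0.2064.
x_1 = (-4.2339 + 0.1925·0.2064)/5.1962 = -0.8072.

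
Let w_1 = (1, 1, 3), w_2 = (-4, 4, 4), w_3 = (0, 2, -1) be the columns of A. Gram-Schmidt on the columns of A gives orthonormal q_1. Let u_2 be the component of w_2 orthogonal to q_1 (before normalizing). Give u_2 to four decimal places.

u_2 = (-5.0909, 2.9091, 0.7273)

w_1 = (1, 1, 3); ‖w_1‖ = 3.3166, so q_1 = (0.3015, 0.3015, 0.9045).
q_1·w_2 = 0.3015·(-4) + 0.3015·4 + 0.9045·4 = 3.6181.
u_2 = w_2 − 3.6181·q_1 = (-5.0909, 2.9091, 0.7273).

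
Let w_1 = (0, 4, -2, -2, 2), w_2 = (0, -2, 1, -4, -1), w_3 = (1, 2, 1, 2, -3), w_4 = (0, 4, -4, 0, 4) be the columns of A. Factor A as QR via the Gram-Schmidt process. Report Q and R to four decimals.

w_1 = (0, 4, -2, -2, 2); ‖w_1‖ = 5.2915, so q_1 = (0.0000, 0.7559, -0.3780, -0.3780, 0.3780).
q_1·w_2 = 0.0000·0 + 0.7559·(-2) + (-0.3780)·1 + (-0.3780)·(-4) + 0.3780·(-1) = -0.7559.
u_2 = w_2 + 0.7559·q_1 = (0.0000, -1.4286, 0.7143, -4.2857, -0.7143).
‖u_2‖ = 4.6291, so q_2 = (0.0000, -0.3086, 0.1543, -0.9258, -0.1543).
q_1·w_3 = 0.0000·1 + 0.7559·2 + (-0.3780)·1 + (-0.3780)·2 + 0.3780·(-3) = -0.7559; q_2·w_3 = 0.0000·1 + (-0.3086)·2 + 0.1543·1 + (-0.9258)·2 + (-0.1543)·(-3) = -1.8516.
u_3 = w_3 + 0.7559·q_1 + 1.8516·q_2 = (1.0000, 2.0000, 1.0000, 0.0000, -3.0000).
‖u_3‖ = 3.8730, so q_3 = (0.2582, 0.5164, 0.2582, 0.0000, -0.7746).
q_1·w_4 = 0.0000·0 + 0.7559·4 + (-0.3780)·(-4) + (-0.3780)·0 + 0.3780·4 = 6.0474; q_2·w_4 = 0.0000·0 + (-0.3086)·4 + 0.1543·(-4) + (-0.9258)·0 + (-0.1543)·4 = -2.4689; q_3·w_4 = 0.2582·0 + 0.5164·4 + 0.2582·(-4) + 0.0000·0 + (-0.7746)·4 = -2.0656.
u_4 = w_4 − 6.0474·q_1 + 2.4689·q_2 + 2.0656·q_3 = (0.5333, -0.2667, -0.8000, 0.0000, -0.2667).
‖u_4‖ = 1.0328, so q_4 = (0.5164, -0.2582, -0.7746, 0.0000, -0.2582).

Q = [[0.0000, 0.0000, 0.2582, 0.5164], [0.7559, -0.3086, 0.5164, -0.2582], [-0.3780, 0.1543, 0.2582, -0.7746], [-0.3780, -0.9258, 0.0000, 0.0000], [0.3780, -0.1543, -0.7746, -0.2582]], R = [[5.2915, -0.7559, -0.7559, 6.0474], [0.0000, 4.6291, -1.8516, -2.4689], [0.0000, 0.0000, 3.8730, -2.0656], [0.0000, 0.0000, 0.0000, 1.0328]]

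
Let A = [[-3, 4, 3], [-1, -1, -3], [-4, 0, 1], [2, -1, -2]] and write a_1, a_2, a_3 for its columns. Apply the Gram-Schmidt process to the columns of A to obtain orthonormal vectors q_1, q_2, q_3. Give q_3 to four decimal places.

a_1 = (-3, -1, -4, 2); ‖a_1‖ = 5.4772, so q_1 = (-0.5477, -0.1826, -0.7303, 0.3651).
q_1·a_2 = (-0.5477)·4 + (-0.1826)·(-1) + (-0.7303)·0 + 0.3651·(-1) = -2.3735.
u_2 = a_2 + 2.3735·q_1 = (2.7000, -1.4333, -1.7333, -0.1333).
‖u_2‖ = 3.5166, so q_2 = (0.7678, -0.4076, -0.4929, -0.0379).
q_1·a_3 = (-0.5477)·3 + (-0.1826)·(-3) + (-0.7303)·1 + 0.3651·(-2) = -2.5560; q_2·a_3 = 0.7678·3 + (-0.4076)·(-3) + (-0.4929)·1 + (-0.0379)·(-2) = 3.1090.
u_3 = a_3 + 2.5560·q_1 − 3.1090·q_2 = (-0.7871, -2.1995, 0.6658, -0.9488).
‖u_3‖ = 2.6078, so q_3 = (-0.3018, -0.8434, 0.2553, -0.3638).

q_3 = (-0.3018, -0.8434, 0.2553, -0.3638)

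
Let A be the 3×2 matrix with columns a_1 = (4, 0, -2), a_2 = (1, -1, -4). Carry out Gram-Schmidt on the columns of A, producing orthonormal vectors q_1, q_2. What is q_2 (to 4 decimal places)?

q_1 = a_1/‖a_1‖ = (4, 0, -2)/4.4721 = (0.8944, 0.0000, -0.4472).
r_{12} = q_1·a_2 = 2.6833.
u_2 = a_2 − 2.6833·q_1 = (-1.4000, -1.0000, -2.8000).
‖u_2‖ = 3.2863, so q_2 = (-0.4260, -0.3043, -0.8520).

q_2 = (-0.4260, -0.3043, -0.8520)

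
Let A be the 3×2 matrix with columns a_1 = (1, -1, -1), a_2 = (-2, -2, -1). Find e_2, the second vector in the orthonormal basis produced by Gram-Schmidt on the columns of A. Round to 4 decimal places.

e_2 = (-0.7926, -0.5661, -0.2265)

a_1 = (1, -1, -1); ‖a_1‖ = 1.7321, so e_1 = (0.5774, -0.5774, -0.5774).
e_1·a_2 = 0.5774·(-2) + (-0.5774)·(-2) + (-0.5774)·(-1) = 0.5774.
u_2 = a_2 − 0.5774·e_1 = (-2.3333, -1.6667, -0.6667).
‖u_2‖ = 2.9439, so e_2 = (-0.7926, -0.5661, -0.2265).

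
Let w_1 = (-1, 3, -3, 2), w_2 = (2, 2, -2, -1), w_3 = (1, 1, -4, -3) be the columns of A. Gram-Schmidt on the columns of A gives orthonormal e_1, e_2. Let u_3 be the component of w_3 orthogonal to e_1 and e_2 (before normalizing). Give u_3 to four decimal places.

u_3 = (-1.4596, -1.1872, -1.8128, -1.6681)

w_1 = (-1, 3, -3, 2); ‖w_1‖ = 4.7958, so e_1 = (-0.2085, 0.6255, -0.6255, 0.4170).
e_1·w_2 = (-0.2085)·2 + 0.6255·2 + (-0.6255)·(-2) + 0.4170·(-1) = 1.6681.
u_2 = w_2 − 1.6681·e_1 = (2.3478, 0.9565, -0.9565, -1.6957).
‖u_2‖ = 3.1965, so e_2 = (0.7345, 0.2992, -0.2992, -0.5305).
e_1·w_3 = (-0.2085)·1 + 0.6255·1 + (-0.6255)·(-4) + 0.4170·(-3) = 1.6681; e_2·w_3 = 0.7345·1 + 0.2992·1 + (-0.2992)·(-4) + (-0.5305)·(-3) = 3.8222.
u_3 = w_3 − 1.6681·e_1 − 3.8222·e_2 = (-1.4596, -1.1872, -1.8128, -1.6681).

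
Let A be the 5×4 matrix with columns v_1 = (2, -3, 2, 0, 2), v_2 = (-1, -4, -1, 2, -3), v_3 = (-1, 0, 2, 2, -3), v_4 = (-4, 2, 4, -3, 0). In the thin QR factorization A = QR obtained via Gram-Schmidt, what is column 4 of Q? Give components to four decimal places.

q_1 = v_1/‖v_1‖ = (2, -3, 2, 0, 2)/4.5826 = (0.4364, -0.6547, 0.4364, 0.0000, 0.4364).
r_{12} = q_1·v_2 = 0.4364.
u_2 = v_2 − 0.4364·q_1 = (-1.1905, -3.7143, -1.1905, 2.0000, -3.1905).
‖u_2‖ = 5.5506, so q_2 = (-0.2145, -0.6692, -0.2145, 0.3603, -0.5748).
r_{13} = q_1·v_3 = -0.8729; r_{23} = q_2·v_3 = 2.2305.
u_3 = v_3 + 0.8729·q_1 − 2.2305·q_2 = (-0.1406, 0.9212, 2.8594, 1.1963, -1.3369).
‖u_3‖ = 3.5018, so q_3 = (-0.0402, 0.2631, 0.8165, 0.3416, -0.3818).
r_{14} = q_1·v_4 = -1.3093; r_{24} = q_2·v_4 = -2.4193; r_{34} = q_3·v_4 = 2.9280.
u_4 = v_4 + 1.3093·q_1 + 2.4193·q_2 − 2.9280·q_3 = (-3.8298, -1.2463, 1.6617, -3.1286, 0.2987).
‖u_4‖ = 5.3721, so q_4 = (-0.7129, -0.2320, 0.3093, -0.5824, 0.0556).

q_4 = (-0.7129, -0.2320, 0.3093, -0.5824, 0.0556)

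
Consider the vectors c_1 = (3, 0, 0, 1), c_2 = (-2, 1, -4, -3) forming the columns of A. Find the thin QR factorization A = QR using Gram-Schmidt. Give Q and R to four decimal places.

c_1 = (3, 0, 0, 1); ‖c_1‖ = 3.1623, so e_1 = (0.9487, 0.0000, 0.0000, 0.3162).
e_1·c_2 = 0.9487·(-2) + 0.0000·1 + 0.0000·(-4) + 0.3162·(-3) = -2.8460.
u_2 = c_2 + 2.8460·e_1 = (0.7000, 1.0000, -4.0000, -2.1000).
‖u_2‖ = 4.6797, so e_2 = (0.1496, 0.2137, -0.8547, -0.4487).

Q = [[0.9487, 0.1496], [0.0000, 0.2137], [0.0000, -0.8547], [0.3162, -0.4487]], R = [[3.1623, -2.8460], [0.0000, 4.6797]]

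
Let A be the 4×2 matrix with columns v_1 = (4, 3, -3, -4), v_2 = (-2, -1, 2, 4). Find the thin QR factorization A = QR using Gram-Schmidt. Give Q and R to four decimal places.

q_1 = v_1/‖v_1‖ = (4, 3, -3, -4)/7.0711 = (0.5657, 0.4243, -0.4243, -0.5657).
r_{12} = q_1·v_2 = -4.6669.
u_2 = v_2 + 4.6669·q_1 = (0.6400, 0.9800, 0.0200, 1.3600).
‖u_2‖ = 1.7944, so q_2 = (0.3567, 0.5461, 0.0111, 0.7579).

Q = [[0.5657, 0.3567], [0.4243, 0.5461], [-0.4243, 0.0111], [-0.5657, 0.7579]], R = [[7.0711, -4.6669], [0.0000, 1.7944]]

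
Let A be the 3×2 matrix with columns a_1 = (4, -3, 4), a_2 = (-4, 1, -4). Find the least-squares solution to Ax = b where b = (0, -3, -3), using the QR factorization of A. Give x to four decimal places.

x = (1.6875, 2.0625)

e_1 = a_1/‖a_1‖ = (4, -3, 4)/6.4031 = (0.6247, -0.4685, 0.6247).
r_{12} = e_1·a_2 = -5.4661.
u_2 = a_2 + 5.4661·e_1 = (-0.5854, -1.5610, -0.5854).
‖u_2‖ = 1.7669, so e_2 = (-0.3313, -0.8835, -0.3313).
Qᵀb = (-0.4685, 3.6442).
Back-substitute: x_2 = 3.6442/1.7669 = 2.0625.
x_1 = (-0.4685 + 5.4661·2.0625)/6.4031 = 1.6875.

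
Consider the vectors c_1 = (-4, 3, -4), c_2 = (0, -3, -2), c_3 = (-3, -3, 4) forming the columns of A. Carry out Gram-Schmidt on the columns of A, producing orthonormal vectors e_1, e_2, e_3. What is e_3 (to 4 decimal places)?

e_1 = c_1/‖c_1‖ = (-4, 3, -4)/6.4031 = (-0.6247, 0.4685, -0.6247).
r_{12} = e_1·c_2 = -0.1562.
u_2 = c_2 + 0.1562·e_1 = (-0.0976, -2.9268, -2.0976).
‖u_2‖ = 3.6022, so e_2 = (-0.0271, -0.8125, -0.5823).
r_{13} = e_1·c_3 = -2.0303; r_{23} = e_2·c_3 = 0.1896.
u_3 = c_3 + 2.0303·e_1 − 0.1896·e_2 = (-4.2632, -1.8947, 2.8421).
‖u_3‖ = 5.4628, so e_3 = (-0.7804, -0.3468, 0.5203).

e_3 = (-0.7804, -0.3468, 0.5203)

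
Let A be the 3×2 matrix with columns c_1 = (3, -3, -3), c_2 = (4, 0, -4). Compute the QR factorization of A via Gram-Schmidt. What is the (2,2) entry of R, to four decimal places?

r_{22} = 3.2660

c_1 = (3, -3, -3); ‖c_1‖ = 5.1962, so e_1 = (0.5774, -0.5774, -0.5774).
e_1·c_2 = 0.5774·4 + (-0.5774)·0 + (-0.5774)·(-4) = 4.6188.
u_2 = c_2 − 4.6188·e_1 = (1.3333, 2.6667, -1.3333).
r_{22} = ‖u_2‖ = 3.2660.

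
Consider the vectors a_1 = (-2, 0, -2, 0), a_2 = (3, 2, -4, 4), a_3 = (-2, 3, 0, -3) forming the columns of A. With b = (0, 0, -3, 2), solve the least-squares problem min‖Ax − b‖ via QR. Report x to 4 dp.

a_1 = (-2, 0, -2, 0); ‖a_1‖ = 2.8284, so e_1 = (-0.7071, 0.0000, -0.7071, 0.0000).
e_1·a_2 = (-0.7071)·3 + 0.0000·2 + (-0.7071)·(-4) + 0.0000·4 = 0.7071.
u_2 = a_2 − 0.7071·e_1 = (3.5000, 2.0000, -3.5000, 4.0000).
‖u_2‖ = 6.6708, so e_2 = (0.5247, 0.2998, -0.5247, 0.5996).
e_1·a_3 = (-0.7071)·(-2) + 0.0000·3 + (-0.7071)·0 + 0.0000·(-3) = 1.4142; e_2·a_3 = 0.5247·(-2) + 0.2998·3 + (-0.5247)·0 + 0.5996·(-3) = -1.9488.
u_3 = a_3 − 1.4142·e_1 + 1.9488·e_2 = (0.0225, 3.5843, -0.0225, -1.8315).
‖u_3‖ = 4.0252, so e_3 = (0.0056, 0.8905, -0.0056, -0.4550).
Qᵀb = (2.1213, 2.7733, -0.8932).
Back-substitute: x_3 = -0.8932/4.0252 = -0.2219.
x_2 = (2.7733 + 1.9488·(-0.2219))/6.6708 = 0.3509.
x_1 = (2.1213 − 0.7071·0.3509 − 1.4142·(-0.2219))/2.8284 = 0.7732.

x = (0.7732, 0.3509, -0.2219)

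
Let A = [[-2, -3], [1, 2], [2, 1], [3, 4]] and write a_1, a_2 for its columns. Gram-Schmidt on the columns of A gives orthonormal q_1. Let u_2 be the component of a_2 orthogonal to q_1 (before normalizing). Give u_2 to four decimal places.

a_1 = (-2, 1, 2, 3); ‖a_1‖ = 4.2426, so q_1 = (-0.4714, 0.2357, 0.4714, 0.7071).
q_1·a_2 = (-0.4714)·(-3) + 0.2357·2 + 0.4714·1 + 0.7071·4 = 5.1854.
u_2 = a_2 − 5.1854·q_1 = (-0.5556, 0.7778, -1.4444, 0.3333).

u_2 = (-0.5556, 0.7778, -1.4444, 0.3333)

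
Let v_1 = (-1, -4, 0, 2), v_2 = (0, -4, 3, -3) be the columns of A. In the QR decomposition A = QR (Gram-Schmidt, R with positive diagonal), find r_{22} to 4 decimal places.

r_{22} = 5.4072

v_1 = (-1, -4, 0, 2); ‖v_1‖ = 4.5826, so e_1 = (-0.2182, -0.8729, 0.0000, 0.4364).
e_1·v_2 = (-0.2182)·0 + (-0.8729)·(-4) + 0.0000·3 + 0.4364·(-3) = 2.1822.
u_2 = v_2 − 2.1822·e_1 = (0.4762, -2.0952, 3.0000, -3.9524).
r_{22} = ‖u_2‖ = 5.4072.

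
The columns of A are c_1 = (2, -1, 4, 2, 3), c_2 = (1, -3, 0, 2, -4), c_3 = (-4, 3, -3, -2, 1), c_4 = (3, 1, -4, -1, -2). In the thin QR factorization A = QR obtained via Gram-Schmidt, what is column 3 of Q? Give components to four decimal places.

q_3 = (-0.8279, -0.0528, 0.0484, 0.5461, 0.1057)

q_1 = c_1/‖c_1‖ = (2, -1, 4, 2, 3)/5.8310 = (0.3430, -0.1715, 0.6860, 0.3430, 0.5145).
r_{12} = q_1·c_2 = -0.5145.
u_2 = c_2 + 0.5145·q_1 = (1.1765, -3.0882, 0.3529, 2.1765, -3.7353).
‖u_2‖ = 5.4530, so q_2 = (0.2157, -0.5663, 0.0647, 0.3991, -0.6850).
r_{13} = q_1·c_3 = -4.1160; r_{23} = q_2·c_3 = -4.2394.
u_3 = c_3 + 4.1160·q_1 + 4.2394·q_2 = (-1.6736, -0.1068, 0.0979, 1.1039, 0.2136).
‖u_3‖ = 2.0214, so q_3 = (-0.8279, -0.0528, 0.0484, 0.5461, 0.1057).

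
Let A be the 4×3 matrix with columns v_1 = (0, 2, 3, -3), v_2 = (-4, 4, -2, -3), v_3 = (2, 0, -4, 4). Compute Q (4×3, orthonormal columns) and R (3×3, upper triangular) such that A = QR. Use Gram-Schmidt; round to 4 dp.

v_1 = (0, 2, 3, -3); ‖v_1‖ = 4.6904, so e_1 = (0.0000, 0.4264, 0.6396, -0.6396).
e_1·v_2 = 0.0000·(-4) + 0.4264·4 + 0.6396·(-2) + (-0.6396)·(-3) = 2.3452.
u_2 = v_2 − 2.3452·e_1 = (-4.0000, 3.0000, -3.5000, -1.5000).
‖u_2‖ = 6.2849, so e_2 = (-0.6364, 0.4773, -0.5569, -0.2387).
e_1·v_3 = 0.0000·2 + 0.4264·0 + 0.6396·(-4) + (-0.6396)·4 = -5.1168; e_2·v_3 = (-0.6364)·2 + 0.4773·0 + (-0.5569)·(-4) + (-0.2387)·4 = 0.0000.
u_3 = v_3 + 5.1168·e_1 + 0.0000·e_2 = (2.0000, 2.1818, -0.7273, 0.7273).
‖u_3‖ = 3.1334, so e_3 = (0.6383, 0.6963, -0.2321, 0.2321).

Q = [[0.0000, -0.6364, 0.6383], [0.4264, 0.4773, 0.6963], [0.6396, -0.5569, -0.2321], [-0.6396, -0.2387, 0.2321]], R = [[4.6904, 2.3452, -5.1168], [0.0000, 6.2849, 0.0000], [0.0000, 0.0000, 3.1334]]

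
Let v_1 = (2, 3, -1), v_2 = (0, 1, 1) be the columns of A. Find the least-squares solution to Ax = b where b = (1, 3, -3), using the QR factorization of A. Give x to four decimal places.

x = (1.1667, -1.1667)

v_1 = (2, 3, -1); ‖v_1‖ = 3.7417, so q_1 = (0.5345, 0.8018, -0.2673).
q_1·v_2 = 0.5345·0 + 0.8018·1 + (-0.2673)·1 = 0.5345.
u_2 = v_2 − 0.5345·q_1 = (-0.2857, 0.5714, 1.1429).
‖u_2‖ = 1.3093, so q_2 = (-0.2182, 0.4364, 0.8729).
Qᵀb = (3.7417, -1.5275).
Back-substitute: x_2 = -1.5275/1.3093 = -1.1667.
x_1 = (3.7417 − 0.5345·(-1.1667))/3.7417 = 1.1667.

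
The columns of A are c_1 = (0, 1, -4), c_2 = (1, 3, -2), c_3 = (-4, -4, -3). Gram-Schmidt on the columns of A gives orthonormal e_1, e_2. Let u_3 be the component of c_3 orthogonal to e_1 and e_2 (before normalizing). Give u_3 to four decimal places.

c_1 = (0, 1, -4); ‖c_1‖ = 4.1231, so e_1 = (0.0000, 0.2425, -0.9701).
e_1·c_2 = 0.0000·1 + 0.2425·3 + (-0.9701)·(-2) = 2.6679.
u_2 = c_2 − 2.6679·e_1 = (1.0000, 2.3529, 0.5882).
‖u_2‖ = 2.6234, so e_2 = (0.3812, 0.8969, 0.2242).
e_1·c_3 = 0.0000·(-4) + 0.2425·(-4) + (-0.9701)·(-3) = 1.9403; e_2·c_3 = 0.3812·(-4) + 0.8969·(-4) + 0.2242·(-3) = -5.7850.
u_3 = c_3 − 1.9403·e_1 + 5.7850·e_2 = (-1.7949, 0.7179, 0.1795).

u_3 = (-1.7949, 0.7179, 0.1795)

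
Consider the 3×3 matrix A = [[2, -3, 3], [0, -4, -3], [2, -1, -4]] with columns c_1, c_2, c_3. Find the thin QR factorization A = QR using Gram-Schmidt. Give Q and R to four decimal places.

q_1 = c_1/‖c_1‖ = (2, 0, 2)/2.8284 = (0.7071, 0.0000, 0.7071).
r_{12} = q_1·c_2 = -2.8284.
u_2 = c_2 + 2.8284·q_1 = (-1.0000, -4.0000, 1.0000).
‖u_2‖ = 4.2426, so q_2 = (-0.2357, -0.9428, 0.2357).
r_{13} = q_1·c_3 = -0.7071; r_{23} = q_2·c_3 = 1.1785.
u_3 = c_3 + 0.7071·q_1 − 1.1785·q_2 = (3.7778, -1.8889, -3.7778).
‖u_3‖ = 5.6667, so q_3 = (0.6667, -0.3333, -0.6667).

Q = [[0.7071, -0.2357, 0.6667], [0.0000, -0.9428, -0.3333], [0.7071, 0.2357, -0.6667]], R = [[2.8284, -2.8284, -0.7071], [0.0000, 4.2426, 1.1785], [0.0000, 0.0000, 5.6667]]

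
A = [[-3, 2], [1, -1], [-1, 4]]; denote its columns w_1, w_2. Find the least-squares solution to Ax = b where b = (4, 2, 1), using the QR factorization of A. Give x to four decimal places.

q_1 = w_1/‖w_1‖ = (-3, 1, -1)/3.3166 = (-0.9045, 0.3015, -0.3015).
r_{12} = q_1·w_2 = -3.3166.
u_2 = w_2 + 3.3166·q_1 = (-1.0000, 0.0000, 3.0000).
‖u_2‖ = 3.1623, so q_2 = (-0.3162, 0.0000, 0.9487).
Qᵀb = (-3.3166, -0.3162).
Back-substitute: x_2 = -0.3162/3.1623 = -0.1000.
x_1 = (-3.3166 + 3.3166·(-0.1000))/3.3166 = -1.1000.

x = (-1.1000, -0.1000)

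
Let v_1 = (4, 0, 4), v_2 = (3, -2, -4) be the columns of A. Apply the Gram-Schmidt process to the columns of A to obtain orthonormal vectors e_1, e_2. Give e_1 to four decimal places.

e_1 = (0.7071, 0.0000, 0.7071)

e_1 = v_1/‖v_1‖ = (4, 0, 4)/5.6569 = (0.7071, 0.0000, 0.7071).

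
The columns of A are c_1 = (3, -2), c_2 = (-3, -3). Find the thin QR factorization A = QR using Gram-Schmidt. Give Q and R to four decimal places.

Q = [[0.8321, -0.5547], [-0.5547, -0.8321]], R = [[3.6056, -0.8321], [0.0000, 4.1603]]

q_1 = c_1/‖c_1‖ = (3, -2)/3.6056 = (0.8321, -0.5547).
r_{12} = q_1·c_2 = -0.8321.
u_2 = c_2 + 0.8321·q_1 = (-2.3077, -3.4615).
‖u_2‖ = 4.1603, so q_2 = (-0.5547, -0.8321).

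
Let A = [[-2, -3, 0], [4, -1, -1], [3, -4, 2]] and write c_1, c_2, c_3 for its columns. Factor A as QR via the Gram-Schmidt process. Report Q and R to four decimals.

c_1 = (-2, 4, 3); ‖c_1‖ = 5.3852, so e_1 = (-0.3714, 0.7428, 0.5571).
e_1·c_2 = (-0.3714)·(-3) + 0.7428·(-1) + 0.5571·(-4) = -1.8570.
u_2 = c_2 + 1.8570·e_1 = (-3.6897, 0.3793, -2.9655).
‖u_2‖ = 4.7489, so e_2 = (-0.7770, 0.0799, -0.6245).
e_1·c_3 = (-0.3714)·0 + 0.7428·(-1) + 0.5571·2 = 0.3714; e_2·c_3 = (-0.7770)·0 + 0.0799·(-1) + (-0.6245)·2 = -1.3288.
u_3 = c_3 − 0.3714·e_1 + 1.3288·e_2 = (-0.8945, -1.1697, 0.9633).
‖u_3‖ = 1.7596, so e_3 = (-0.5083, -0.6648, 0.5474).

Q = [[-0.3714, -0.7770, -0.5083], [0.7428, 0.0799, -0.6648], [0.5571, -0.6245, 0.5474]], R = [[5.3852, -1.8570, 0.3714], [0.0000, 4.7489, -1.3288], [0.0000, 0.0000, 1.7596]]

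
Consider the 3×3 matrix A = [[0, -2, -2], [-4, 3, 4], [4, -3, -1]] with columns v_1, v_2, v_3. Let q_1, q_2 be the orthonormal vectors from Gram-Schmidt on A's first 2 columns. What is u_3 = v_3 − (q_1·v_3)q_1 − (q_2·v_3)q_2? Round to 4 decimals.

u_3 = (0.0000, 1.5000, 1.5000)

q_1 = v_1/‖v_1‖ = (0, -4, 4)/5.6569 = (0.0000, -0.7071, 0.7071).
r_{12} = q_1·v_2 = -4.2426.
u_2 = v_2 + 4.2426·q_1 = (-2.0000, 0.0000, 0.0000).
‖u_2‖ = 2.0000, so q_2 = (-1.0000, 0.0000, 0.0000).
r_{13} = q_1·v_3 = -3.5355; r_{23} = q_2·v_3 = 2.0000.
u_3 = v_3 + 3.5355·q_1 − 2.0000·q_2 = (0.0000, 1.5000, 1.5000).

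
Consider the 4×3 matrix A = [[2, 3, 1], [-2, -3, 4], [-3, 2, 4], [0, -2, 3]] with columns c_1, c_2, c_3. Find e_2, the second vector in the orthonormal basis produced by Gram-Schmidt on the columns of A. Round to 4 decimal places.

c_1 = (2, -2, -3, 0); ‖c_1‖ = 4.1231, so e_1 = (0.4851, -0.4851, -0.7276, 0.0000).
e_1·c_2 = 0.4851·3 + (-0.4851)·(-3) + (-0.7276)·2 + 0.0000·(-2) = 1.4552.
u_2 = c_2 − 1.4552·e_1 = (2.2941, -2.2941, 3.0588, -2.0000).
‖u_2‖ = 4.8870, so e_2 = (0.4694, -0.4694, 0.6259, -0.4093).

e_2 = (0.4694, -0.4694, 0.6259, -0.4093)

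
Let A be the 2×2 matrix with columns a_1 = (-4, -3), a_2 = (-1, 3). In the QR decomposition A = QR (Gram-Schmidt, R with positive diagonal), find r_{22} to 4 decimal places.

r_{22} = 3.0000

a_1 = (-4, -3); ‖a_1‖ = 5.0000, so q_1 = (-0.8000, -0.6000).
q_1·a_2 = (-0.8000)·(-1) + (-0.6000)·3 = -1.0000.
u_2 = a_2 + 1.0000·q_1 = (-1.8000, 2.4000).
r_{22} = ‖u_2‖ = 3.0000.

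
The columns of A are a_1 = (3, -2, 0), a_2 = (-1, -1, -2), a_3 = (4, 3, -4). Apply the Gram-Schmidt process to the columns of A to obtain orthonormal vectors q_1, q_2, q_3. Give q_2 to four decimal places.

a_1 = (3, -2, 0); ‖a_1‖ = 3.6056, so q_1 = (0.8321, -0.5547, 0.0000).
q_1·a_2 = 0.8321·(-1) + (-0.5547)·(-1) + 0.0000·(-2) = -0.2774.
u_2 = a_2 + 0.2774·q_1 = (-0.7692, -1.1538, -2.0000).
‖u_2‖ = 2.4337, so q_2 = (-0.3161, -0.4741, -0.8218).

q_2 = (-0.3161, -0.4741, -0.8218)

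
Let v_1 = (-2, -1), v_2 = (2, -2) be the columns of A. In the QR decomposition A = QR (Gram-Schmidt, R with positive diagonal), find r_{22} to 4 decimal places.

r_{22} = 2.6833

q_1 = v_1/‖v_1‖ = (-2, -1)/2.2361 = (-0.8944, -0.4472).
r_{12} = q_1·v_2 = -0.8944.
u_2 = v_2 + 0.8944·q_1 = (1.2000, -2.4000).
r_{22} = ‖u_2‖ = 2.6833.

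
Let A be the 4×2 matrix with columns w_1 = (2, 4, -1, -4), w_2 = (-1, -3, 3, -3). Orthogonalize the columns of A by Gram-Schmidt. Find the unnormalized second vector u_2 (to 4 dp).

u_2 = (-0.7297, -2.4595, 2.8649, -3.5405)

e_1 = w_1/‖w_1‖ = (2, 4, -1, -4)/6.0828 = (0.3288, 0.6576, -0.1644, -0.6576).
r_{12} = e_1·w_2 = -0.8220.
u_2 = w_2 + 0.8220·e_1 = (-0.7297, -2.4595, 2.8649, -3.5405).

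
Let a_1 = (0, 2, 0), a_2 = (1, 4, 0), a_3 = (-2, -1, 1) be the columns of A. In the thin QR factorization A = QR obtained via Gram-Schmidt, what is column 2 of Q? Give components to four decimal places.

q_2 = (1.0000, 0.0000, 0.0000)

q_1 = a_1/‖a_1‖ = (0, 2, 0)/2.0000 = (0.0000, 1.0000, 0.0000).
r_{12} = q_1·a_2 = 4.0000.
u_2 = a_2 − 4.0000·q_1 = (1.0000, 0.0000, 0.0000).
‖u_2‖ = 1.0000, so q_2 = (1.0000, 0.0000, 0.0000).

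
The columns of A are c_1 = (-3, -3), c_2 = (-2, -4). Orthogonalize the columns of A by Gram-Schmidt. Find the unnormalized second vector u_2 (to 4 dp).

u_2 = (1.0000, -1.0000)

c_1 = (-3, -3); ‖c_1‖ = 4.2426, so q_1 = (-0.7071, -0.7071).
q_1·c_2 = (-0.7071)·(-2) + (-0.7071)·(-4) = 4.2426.
u_2 = c_2 − 4.2426·q_1 = (1.0000, -1.0000).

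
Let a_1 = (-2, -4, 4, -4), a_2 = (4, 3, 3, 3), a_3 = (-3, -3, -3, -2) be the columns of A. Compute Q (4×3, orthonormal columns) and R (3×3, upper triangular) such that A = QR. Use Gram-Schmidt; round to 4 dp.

Q = [[-0.2774, 0.5437, 0.4109], [-0.5547, 0.2460, -0.7929], [0.5547, 0.7638, -0.1712], [-0.5547, 0.2460, 0.4162]], R = [[7.2111, -2.7735, 1.9415], [0.0000, 5.9420, -5.1523], [0.0000, 0.0000, 0.8271]]

a_1 = (-2, -4, 4, -4); ‖a_1‖ = 7.2111, so e_1 = (-0.2774, -0.5547, 0.5547, -0.5547).
e_1·a_2 = (-0.2774)·4 + (-0.5547)·3 + 0.5547·3 + (-0.5547)·3 = -2.7735.
u_2 = a_2 + 2.7735·e_1 = (3.2308, 1.4615, 4.5385, 1.4615).
‖u_2‖ = 5.9420, so e_2 = (0.5437, 0.2460, 0.7638, 0.2460).
e_1·a_3 = (-0.2774)·(-3) + (-0.5547)·(-3) + 0.5547·(-3) + (-0.5547)·(-2) = 1.9415; e_2·a_3 = 0.5437·(-3) + 0.2460·(-3) + 0.7638·(-3) + 0.2460·(-2) = -5.1523.
u_3 = a_3 − 1.9415·e_1 + 5.1523·e_2 = (0.3399, -0.6558, -0.1416, 0.3442).
‖u_3‖ = 0.8271, so e_3 = (0.4109, -0.7929, -0.1712, 0.4162).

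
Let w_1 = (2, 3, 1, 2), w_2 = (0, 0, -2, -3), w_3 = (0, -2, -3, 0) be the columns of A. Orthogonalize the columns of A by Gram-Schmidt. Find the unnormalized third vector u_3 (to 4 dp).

u_3 = (0.8118, -0.7824, -2.1706, 1.4471)

e_1 = w_1/‖w_1‖ = (2, 3, 1, 2)/4.2426 = (0.4714, 0.7071, 0.2357, 0.4714).
r_{12} = e_1·w_2 = -1.8856.
u_2 = w_2 + 1.8856·e_1 = (0.8889, 1.3333, -1.5556, -2.1111).
‖u_2‖ = 3.0732, so e_2 = (0.2892, 0.4339, -0.5062, -0.6869).
r_{13} = e_1·w_3 = -2.1213; r_{23} = e_2·w_3 = 0.6508.
u_3 = w_3 + 2.1213·e_1 − 0.6508·e_2 = (0.8118, -0.7824, -2.1706, 1.4471).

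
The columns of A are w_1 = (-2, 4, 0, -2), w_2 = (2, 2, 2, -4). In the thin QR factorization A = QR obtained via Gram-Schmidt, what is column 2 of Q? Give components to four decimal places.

e_2 = (0.6396, 0.0000, 0.4264, -0.6396)

w_1 = (-2, 4, 0, -2); ‖w_1‖ = 4.8990, so e_1 = (-0.4082, 0.8165, 0.0000, -0.4082).
e_1·w_2 = (-0.4082)·2 + 0.8165·2 + 0.0000·2 + (-0.4082)·(-4) = 2.4495.
u_2 = w_2 − 2.4495·e_1 = (3.0000, 0.0000, 2.0000, -3.0000).
‖u_2‖ = 4.6904, so e_2 = (0.6396, 0.0000, 0.4264, -0.6396).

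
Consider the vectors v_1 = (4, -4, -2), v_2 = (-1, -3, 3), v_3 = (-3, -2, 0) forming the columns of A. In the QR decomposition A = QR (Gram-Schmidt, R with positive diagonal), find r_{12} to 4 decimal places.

r_{12} = 0.3333

v_1 = (4, -4, -2); ‖v_1‖ = 6.0000, so e_1 = (0.6667, -0.6667, -0.3333).
r_{12} = e_1·v_2 = 0.3333.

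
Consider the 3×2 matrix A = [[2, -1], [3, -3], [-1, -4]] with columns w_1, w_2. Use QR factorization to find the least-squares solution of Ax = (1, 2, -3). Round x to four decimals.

x = (1.0190, 0.4667)

w_1 = (2, 3, -1); ‖w_1‖ = 3.7417, so q_1 = (0.5345, 0.8018, -0.2673).
q_1·w_2 = 0.5345·(-1) + 0.8018·(-3) + (-0.2673)·(-4) = -1.8708.
u_2 = w_2 + 1.8708·q_1 = (0.0000, -1.5000, -4.5000).
‖u_2‖ = 4.7434, so q_2 = (0.0000, -0.3162, -0.9487).
Qᵀb = (2.9399, 2.2136).
Back-substitute: x_2 = 2.2136/4.7434 = 0.4667.
x_1 = (2.9399 + 1.8708·0.4667)/3.7417 = 1.0190.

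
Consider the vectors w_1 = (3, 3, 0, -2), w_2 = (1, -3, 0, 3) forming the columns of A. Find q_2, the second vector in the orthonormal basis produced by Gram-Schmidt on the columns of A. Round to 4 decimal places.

w_1 = (3, 3, 0, -2); ‖w_1‖ = 4.6904, so q_1 = (0.6396, 0.6396, 0.0000, -0.4264).
q_1·w_2 = 0.6396·1 + 0.6396·(-3) + 0.0000·0 + (-0.4264)·3 = -2.5584.
u_2 = w_2 + 2.5584·q_1 = (2.6364, -1.3636, 0.0000, 1.9091).
‖u_2‖ = 3.5291, so q_2 = (0.7470, -0.3864, 0.0000, 0.5410).

q_2 = (0.7470, -0.3864, 0.0000, 0.5410)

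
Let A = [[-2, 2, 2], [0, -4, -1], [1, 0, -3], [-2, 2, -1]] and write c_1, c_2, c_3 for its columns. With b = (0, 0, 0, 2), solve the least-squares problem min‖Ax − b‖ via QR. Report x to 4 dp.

x = (-0.5882, 0.0588, -0.3529)

c_1 = (-2, 0, 1, -2); ‖c_1‖ = 3.0000, so e_1 = (-0.6667, 0.0000, 0.3333, -0.6667).
e_1·c_2 = (-0.6667)·2 + 0.0000·(-4) + 0.3333·0 + (-0.6667)·2 = -2.6667.
u_2 = c_2 + 2.6667·e_1 = (0.2222, -4.0000, 0.8889, 0.2222).
‖u_2‖ = 4.1096, so e_2 = (0.0541, -0.9733, 0.2163, 0.0541).
e_1·c_3 = (-0.6667)·2 + 0.0000·(-1) + 0.3333·(-3) + (-0.6667)·(-1) = -1.6667; e_2·c_3 = 0.0541·2 + (-0.9733)·(-1) + 0.2163·(-3) + 0.0541·(-1) = 0.3785.
u_3 = c_3 + 1.6667·e_1 − 0.3785·e_2 = (0.8684, -0.6316, -2.5263, -2.1316).
‖u_3‖ = 3.4755, so e_3 = (0.2499, -0.1817, -0.7269, -0.6133).
Qᵀb = (-1.3333, 0.1081, -1.2266).
Back-substitute: x_3 = -1.2266/3.4755 = -0.3529.
x_2 = (0.1081 − 0.3785·(-0.3529))/4.1096 = 0.0588.
x_1 = (-1.3333 + 2.6667·0.0588 + 1.6667·(-0.3529))/3.0000 = -0.5882.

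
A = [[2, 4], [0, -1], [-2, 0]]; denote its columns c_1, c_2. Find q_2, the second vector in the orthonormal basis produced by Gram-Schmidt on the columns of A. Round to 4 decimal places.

q_1 = c_1/‖c_1‖ = (2, 0, -2)/2.8284 = (0.7071, 0.0000, -0.7071).
r_{12} = q_1·c_2 = 2.8284.
u_2 = c_2 − 2.8284·q_1 = (2.0000, -1.0000, 2.0000).
‖u_2‖ = 3.0000, so q_2 = (0.6667, -0.3333, 0.6667).

q_2 = (0.6667, -0.3333, 0.6667)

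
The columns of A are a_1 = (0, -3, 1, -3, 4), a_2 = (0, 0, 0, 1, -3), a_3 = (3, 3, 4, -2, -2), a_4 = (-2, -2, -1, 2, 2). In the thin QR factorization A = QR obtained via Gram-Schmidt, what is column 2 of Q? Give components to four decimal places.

q_1 = a_1/‖a_1‖ = (0, -3, 1, -3, 4)/5.9161 = (0.0000, -0.5071, 0.1690, -0.5071, 0.6761).
r_{12} = q_1·a_2 = -2.5355.
u_2 = a_2 + 2.5355·q_1 = (0.0000, -1.2857, 0.4286, -0.2857, -1.2857).
‖u_2‖ = 1.8898, so q_2 = (0.0000, -0.6803, 0.2268, -0.1512, -0.6803).

q_2 = (0.0000, -0.6803, 0.2268, -0.1512, -0.6803)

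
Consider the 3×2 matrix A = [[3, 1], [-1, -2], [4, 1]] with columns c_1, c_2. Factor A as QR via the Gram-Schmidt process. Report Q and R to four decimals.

c_1 = (3, -1, 4); ‖c_1‖ = 5.0990, so q_1 = (0.5883, -0.1961, 0.7845).
q_1·c_2 = 0.5883·1 + (-0.1961)·(-2) + 0.7845·1 = 1.7650.
u_2 = c_2 − 1.7650·q_1 = (-0.0385, -1.6538, -0.3846).
‖u_2‖ = 1.6984, so q_2 = (-0.0226, -0.9738, -0.2265).

Q = [[0.5883, -0.0226], [-0.1961, -0.9738], [0.7845, -0.2265]], R = [[5.0990, 1.7650], [0.0000, 1.6984]]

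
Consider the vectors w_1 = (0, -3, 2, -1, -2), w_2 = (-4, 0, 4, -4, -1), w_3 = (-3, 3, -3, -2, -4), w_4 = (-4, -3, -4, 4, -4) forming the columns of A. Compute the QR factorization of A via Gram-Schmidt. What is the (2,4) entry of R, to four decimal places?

r_{24} = -2.5738

w_1 = (0, -3, 2, -1, -2); ‖w_1‖ = 4.2426, so e_1 = (0.0000, -0.7071, 0.4714, -0.2357, -0.4714).
e_1·w_2 = 0.0000·(-4) + (-0.7071)·0 + 0.4714·4 + (-0.2357)·(-4) + (-0.4714)·(-1) = 3.2998.
u_2 = w_2 − 3.2998·e_1 = (-4.0000, 2.3333, 2.4444, -3.2222, 0.5556).
‖u_2‖ = 6.1734, so e_2 = (-0.6479, 0.3780, 0.3960, -0.5220, 0.0900).
r_{24} = e_2·w_4 = -2.5738.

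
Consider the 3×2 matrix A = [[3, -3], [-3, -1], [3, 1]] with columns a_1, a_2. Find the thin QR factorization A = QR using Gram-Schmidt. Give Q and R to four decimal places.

Q = [[0.5774, -0.8165], [-0.5774, -0.4082], [0.5774, 0.4082]], R = [[5.1962, -0.5774], [0.0000, 3.2660]]

a_1 = (3, -3, 3); ‖a_1‖ = 5.1962, so q_1 = (0.5774, -0.5774, 0.5774).
q_1·a_2 = 0.5774·(-3) + (-0.5774)·(-1) + 0.5774·1 = -0.5774.
u_2 = a_2 + 0.5774·q_1 = (-2.6667, -1.3333, 1.3333).
‖u_2‖ = 3.2660, so q_2 = (-0.8165, -0.4082, 0.4082).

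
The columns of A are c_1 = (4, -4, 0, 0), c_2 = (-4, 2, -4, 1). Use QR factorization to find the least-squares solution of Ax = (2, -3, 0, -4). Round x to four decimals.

c_1 = (4, -4, 0, 0); ‖c_1‖ = 5.6569, so e_1 = (0.7071, -0.7071, 0.0000, 0.0000).
e_1·c_2 = 0.7071·(-4) + (-0.7071)·2 + 0.0000·(-4) + 0.0000·1 = -4.2426.
u_2 = c_2 + 4.2426·e_1 = (-1.0000, -1.0000, -4.0000, 1.0000).
‖u_2‖ = 4.3589, so e_2 = (-0.2294, -0.2294, -0.9177, 0.2294).
Qᵀb = (3.5355, -0.6882).
Back-substitute: x_2 = -0.6882/4.3589 = -0.1579.
x_1 = (3.5355 + 4.2426·(-0.1579))/5.6569 = 0.5066.

x = (0.5066, -0.1579)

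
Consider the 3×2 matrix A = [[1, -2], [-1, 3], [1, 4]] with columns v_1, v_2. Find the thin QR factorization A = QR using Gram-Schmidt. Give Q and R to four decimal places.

Q = [[0.5774, -0.3113], [-0.5774, 0.4981], [0.5774, 0.8093]], R = [[1.7321, -0.5774], [0.0000, 5.3541]]

v_1 = (1, -1, 1); ‖v_1‖ = 1.7321, so e_1 = (0.5774, -0.5774, 0.5774).
e_1·v_2 = 0.5774·(-2) + (-0.5774)·3 + 0.5774·4 = -0.5774.
u_2 = v_2 + 0.5774·e_1 = (-1.6667, 2.6667, 4.3333).
‖u_2‖ = 5.3541, so e_2 = (-0.3113, 0.4981, 0.8093).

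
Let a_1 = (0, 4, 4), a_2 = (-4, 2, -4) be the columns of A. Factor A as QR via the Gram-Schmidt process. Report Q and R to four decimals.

e_1 = a_1/‖a_1‖ = (0, 4, 4)/5.6569 = (0.0000, 0.7071, 0.7071).
r_{12} = e_1·a_2 = -1.4142.
u_2 = a_2 + 1.4142·e_1 = (-4.0000, 3.0000, -3.0000).
‖u_2‖ = 5.8310, so e_2 = (-0.6860, 0.5145, -0.5145).

Q = [[0.0000, -0.6860], [0.7071, 0.5145], [0.7071, -0.5145]], R = [[5.6569, -1.4142], [0.0000, 5.8310]]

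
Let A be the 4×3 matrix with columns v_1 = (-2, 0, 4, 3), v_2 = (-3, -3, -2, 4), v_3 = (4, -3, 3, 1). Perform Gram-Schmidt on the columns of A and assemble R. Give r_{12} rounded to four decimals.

v_1 = (-2, 0, 4, 3); ‖v_1‖ = 5.3852, so q_1 = (-0.3714, 0.0000, 0.7428, 0.5571).
r_{12} = q_1·v_2 = 1.8570.

r_{12} = 1.8570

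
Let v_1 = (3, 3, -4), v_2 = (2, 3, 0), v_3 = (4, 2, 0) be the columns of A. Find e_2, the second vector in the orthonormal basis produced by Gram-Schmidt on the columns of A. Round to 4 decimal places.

v_1 = (3, 3, -4); ‖v_1‖ = 5.8310, so e_1 = (0.5145, 0.5145, -0.6860).
e_1·v_2 = 0.5145·2 + 0.5145·3 + (-0.6860)·0 = 2.5725.
u_2 = v_2 − 2.5725·e_1 = (0.6765, 1.6765, 1.7647).
‖u_2‖ = 2.5263, so e_2 = (0.2678, 0.6636, 0.6985).

e_2 = (0.2678, 0.6636, 0.6985)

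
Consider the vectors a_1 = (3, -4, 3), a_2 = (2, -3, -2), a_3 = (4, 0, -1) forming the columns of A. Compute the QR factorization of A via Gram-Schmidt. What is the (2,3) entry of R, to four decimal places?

r_{23} = 1.9099

e_1 = a_1/‖a_1‖ = (3, -4, 3)/5.8310 = (0.5145, -0.6860, 0.5145).
r_{12} = e_1·a_2 = 2.0580.
u_2 = a_2 − 2.0580·e_1 = (0.9412, -1.5882, -3.0588).
‖u_2‖ = 3.5728, so e_2 = (0.2634, -0.4445, -0.8561).
r_{23} = e_2·a_3 = 1.9099.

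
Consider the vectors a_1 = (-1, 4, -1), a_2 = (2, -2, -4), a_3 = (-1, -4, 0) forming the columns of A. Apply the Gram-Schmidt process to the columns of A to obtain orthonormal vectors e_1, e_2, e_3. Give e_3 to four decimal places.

e_3 = (-0.9045, -0.3015, -0.3015)

e_1 = a_1/‖a_1‖ = (-1, 4, -1)/4.2426 = (-0.2357, 0.9428, -0.2357).
r_{12} = e_1·a_2 = -1.4142.
u_2 = a_2 + 1.4142·e_1 = (1.6667, -0.6667, -4.3333).
‖u_2‖ = 4.6904, so e_2 = (0.3553, -0.1421, -0.9239).
r_{13} = e_1·a_3 = -3.5355; r_{23} = e_2·a_3 = 0.2132.
u_3 = a_3 + 3.5355·e_1 − 0.2132·e_2 = (-1.9091, -0.6364, -0.6364).
‖u_3‖ = 2.1106, so e_3 = (-0.9045, -0.3015, -0.3015).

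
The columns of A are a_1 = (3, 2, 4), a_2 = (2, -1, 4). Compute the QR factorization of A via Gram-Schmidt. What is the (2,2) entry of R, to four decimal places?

e_1 = a_1/‖a_1‖ = (3, 2, 4)/5.3852 = (0.5571, 0.3714, 0.7428).
r_{12} = e_1·a_2 = 3.7139.
u_2 = a_2 − 3.7139·e_1 = (-0.0690, -2.3793, 1.2414).
r_{22} = ‖u_2‖ = 2.6846.

r_{22} = 2.6846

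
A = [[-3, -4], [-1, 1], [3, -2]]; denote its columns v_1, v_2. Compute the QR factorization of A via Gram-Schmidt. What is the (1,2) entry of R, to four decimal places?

v_1 = (-3, -1, 3); ‖v_1‖ = 4.3589, so e_1 = (-0.6882, -0.2294, 0.6882).
r_{12} = e_1·v_2 = 1.1471.

r_{12} = 1.1471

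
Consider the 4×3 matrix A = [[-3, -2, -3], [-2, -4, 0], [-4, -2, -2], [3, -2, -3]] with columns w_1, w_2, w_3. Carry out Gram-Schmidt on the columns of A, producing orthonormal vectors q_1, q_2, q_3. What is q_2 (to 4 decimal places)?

w_1 = (-3, -2, -4, 3); ‖w_1‖ = 6.1644, so q_1 = (-0.4867, -0.3244, -0.6489, 0.4867).
q_1·w_2 = (-0.4867)·(-2) + (-0.3244)·(-4) + (-0.6489)·(-2) + 0.4867·(-2) = 2.5955.
u_2 = w_2 − 2.5955·q_1 = (-0.7368, -3.1579, -0.3158, -3.2632).
‖u_2‖ = 4.6112, so q_2 = (-0.1598, -0.6848, -0.0685, -0.7077).

q_2 = (-0.1598, -0.6848, -0.0685, -0.7077)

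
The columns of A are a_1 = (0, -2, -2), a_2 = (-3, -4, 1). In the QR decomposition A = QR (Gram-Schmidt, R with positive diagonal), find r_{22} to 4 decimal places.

a_1 = (0, -2, -2); ‖a_1‖ = 2.8284, so q_1 = (0.0000, -0.7071, -0.7071).
q_1·a_2 = 0.0000·(-3) + (-0.7071)·(-4) + (-0.7071)·1 = 2.1213.
u_2 = a_2 − 2.1213·q_1 = (-3.0000, -2.5000, 2.5000).
r_{22} = ‖u_2‖ = 4.6368.

r_{22} = 4.6368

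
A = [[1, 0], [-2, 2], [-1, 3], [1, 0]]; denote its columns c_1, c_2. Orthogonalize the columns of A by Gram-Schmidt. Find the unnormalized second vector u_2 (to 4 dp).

c_1 = (1, -2, -1, 1); ‖c_1‖ = 2.6458, so e_1 = (0.3780, -0.7559, -0.3780, 0.3780).
e_1·c_2 = 0.3780·0 + (-0.7559)·2 + (-0.3780)·3 + 0.3780·0 = -2.6458.
u_2 = c_2 + 2.6458·e_1 = (1.0000, 0.0000, 2.0000, 1.0000).

u_2 = (1.0000, 0.0000, 2.0000, 1.0000)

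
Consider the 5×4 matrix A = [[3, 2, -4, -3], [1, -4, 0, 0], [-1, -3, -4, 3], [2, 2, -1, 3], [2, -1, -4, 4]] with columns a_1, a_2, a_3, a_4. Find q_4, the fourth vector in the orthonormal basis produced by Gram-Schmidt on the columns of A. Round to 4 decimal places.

q_1 = a_1/‖a_1‖ = (3, 1, -1, 2, 2)/4.3589 = (0.6882, 0.2294, -0.2294, 0.4588, 0.4588).
r_{12} = q_1·a_2 = 1.6059.
u_2 = a_2 − 1.6059·q_1 = (0.8947, -4.3684, -2.6316, 1.2632, -1.7368).
‖u_2‖ = 5.6054, so q_2 = (0.1596, -0.7793, -0.4695, 0.2253, -0.3098).
r_{13} = q_1·a_3 = -4.1295; r_{23} = q_2·a_3 = 2.2534.
u_3 = a_3 + 4.1295·q_1 − 2.2534·q_2 = (-1.5176, 2.7035, -3.8894, 0.3869, -1.4070).
‖u_3‖ = 5.1836, so q_3 = (-0.2928, 0.5216, -0.7503, 0.0746, -0.2714).
r_{14} = q_1·a_4 = 0.4588; r_{24} = q_2·a_4 = -2.4506; r_{34} = q_3·a_4 = -2.2345.
u_4 = a_4 − 0.4588·q_1 + 2.4506·q_2 + 2.2345·q_3 = (-3.5788, -0.8496, 0.2781, 3.5085, 2.4236).
‖u_4‖ = 5.6383, so q_4 = (-0.6347, -0.1507, 0.0493, 0.6223, 0.4298).

q_4 = (-0.6347, -0.1507, 0.0493, 0.6223, 0.4298)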